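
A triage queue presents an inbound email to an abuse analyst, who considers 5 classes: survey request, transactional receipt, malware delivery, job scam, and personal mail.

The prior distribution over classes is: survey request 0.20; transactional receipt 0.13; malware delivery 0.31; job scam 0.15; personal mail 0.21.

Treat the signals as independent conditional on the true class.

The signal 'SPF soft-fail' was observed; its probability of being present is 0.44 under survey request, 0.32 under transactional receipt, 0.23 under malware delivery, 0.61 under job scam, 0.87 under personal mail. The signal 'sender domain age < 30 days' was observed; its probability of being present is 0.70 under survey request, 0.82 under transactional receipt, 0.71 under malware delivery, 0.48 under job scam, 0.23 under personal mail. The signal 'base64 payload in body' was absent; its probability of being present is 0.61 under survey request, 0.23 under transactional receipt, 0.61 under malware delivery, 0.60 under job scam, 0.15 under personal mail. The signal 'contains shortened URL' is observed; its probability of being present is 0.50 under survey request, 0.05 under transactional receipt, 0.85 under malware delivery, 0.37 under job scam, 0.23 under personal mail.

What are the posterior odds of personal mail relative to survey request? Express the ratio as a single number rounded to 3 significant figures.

0.684

The normalizing constant cancels in an odds ratio, so compute prior × likelihood for the two hypotheses only (using 1 − P(present | H) for each absent signal):
  personal mail: 0.21 × 0.87 × 0.23 × (1 − 0.15) × 0.23 = 0.0082151
  survey request: 0.20 × 0.44 × 0.70 × (1 − 0.61) × 0.50 = 0.012012
Posterior odds = 0.0082151 / 0.012012 ≈ 0.684.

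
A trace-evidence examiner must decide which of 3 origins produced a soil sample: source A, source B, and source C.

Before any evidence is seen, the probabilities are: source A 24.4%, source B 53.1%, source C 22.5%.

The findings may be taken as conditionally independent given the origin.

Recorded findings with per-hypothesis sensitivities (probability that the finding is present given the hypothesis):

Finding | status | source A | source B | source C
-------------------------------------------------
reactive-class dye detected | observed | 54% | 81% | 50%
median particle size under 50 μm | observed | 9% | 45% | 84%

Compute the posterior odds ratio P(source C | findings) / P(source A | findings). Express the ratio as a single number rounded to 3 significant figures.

7.97

Posterior odds equal prior odds times the likelihood ratio; only the two competing hypotheses matter.
  source C: 0.225 × 0.50 × 0.84 = 0.0945
  source A: 0.244 × 0.54 × 0.09 = 0.011858
Posterior odds = 0.0945 / 0.011858 ≈ 7.97.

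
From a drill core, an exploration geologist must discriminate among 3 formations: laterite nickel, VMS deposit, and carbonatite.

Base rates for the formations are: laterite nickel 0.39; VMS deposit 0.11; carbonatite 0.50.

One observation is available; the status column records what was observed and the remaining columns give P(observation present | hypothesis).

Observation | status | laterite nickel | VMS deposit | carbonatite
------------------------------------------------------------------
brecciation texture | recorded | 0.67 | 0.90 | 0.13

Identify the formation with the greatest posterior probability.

By Bayes' rule, the unnormalized weight for each hypothesis is prior × likelihood:
  laterite nickel: 0.39 × 0.67 = 0.2613
  VMS deposit: 0.11 × 0.90 = 0.099
  carbonatite: 0.50 × 0.13 = 0.065
Normalizing constant Z = 0.2613 + 0.099 + 0.065 = 0.4253.
P(laterite nickel | evidence) ≈ 0.2613 / 0.4253 ≈ 0.614
P(VMS deposit | evidence) ≈ 0.099 / 0.4253 ≈ 0.233
P(carbonatite | evidence) ≈ 0.065 / 0.4253 ≈ 0.153
The largest is 0.614, so laterite nickel is most probable.

laterite nickel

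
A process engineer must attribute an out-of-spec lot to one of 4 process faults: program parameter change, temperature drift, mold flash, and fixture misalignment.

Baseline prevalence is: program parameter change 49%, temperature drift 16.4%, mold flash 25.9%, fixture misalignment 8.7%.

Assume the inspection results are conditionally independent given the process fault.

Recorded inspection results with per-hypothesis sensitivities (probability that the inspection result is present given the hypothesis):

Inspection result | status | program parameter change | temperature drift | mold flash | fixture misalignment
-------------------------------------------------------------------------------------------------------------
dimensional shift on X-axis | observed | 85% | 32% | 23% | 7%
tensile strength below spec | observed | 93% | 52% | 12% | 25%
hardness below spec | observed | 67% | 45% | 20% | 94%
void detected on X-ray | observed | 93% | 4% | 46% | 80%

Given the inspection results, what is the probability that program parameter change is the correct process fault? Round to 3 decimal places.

Multiply each prior by the joint likelihood of the inspection result pattern:
  program parameter change: 0.490 × 0.85 × 0.93 × 0.67 × 0.93 = 0.24135
  temperature drift: 0.164 × 0.32 × 0.52 × 0.45 × 0.04 = 0.00049121
  mold flash: 0.259 × 0.23 × 0.12 × 0.20 × 0.46 = 0.00065765
  fixture misalignment: 0.087 × 0.07 × 0.25 × 0.94 × 0.80 = 0.0011449
Marginal likelihood of the evidence = 0.24365.
P(program parameter change | evidence) = 0.24135 / 0.24365 ≈ 0.991.

0.991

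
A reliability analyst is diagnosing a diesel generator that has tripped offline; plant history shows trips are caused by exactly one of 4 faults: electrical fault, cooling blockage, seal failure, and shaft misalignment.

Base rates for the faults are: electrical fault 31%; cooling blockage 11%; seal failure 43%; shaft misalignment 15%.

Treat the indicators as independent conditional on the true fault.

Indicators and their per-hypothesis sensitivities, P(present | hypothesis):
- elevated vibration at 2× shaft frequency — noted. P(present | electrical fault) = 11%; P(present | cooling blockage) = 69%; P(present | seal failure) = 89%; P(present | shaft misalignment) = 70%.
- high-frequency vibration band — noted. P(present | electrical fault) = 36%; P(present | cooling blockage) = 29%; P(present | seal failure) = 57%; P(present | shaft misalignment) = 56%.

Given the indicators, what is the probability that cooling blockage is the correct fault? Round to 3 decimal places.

By Bayes' rule with conditional independence, the unnormalized weight for each hypothesis is prior × ∏ likelihoods:
  electrical fault: 0.31 × 0.11 × 0.36 = 0.012276
  cooling blockage: 0.11 × 0.69 × 0.29 = 0.022011
  seal failure: 0.43 × 0.89 × 0.57 = 0.21814
  shaft misalignment: 0.15 × 0.70 × 0.56 = 0.0588
Marginal likelihood of the evidence = 0.31123.
P(cooling blockage | evidence) = 0.022011 / 0.31123 ≈ 0.071.

0.071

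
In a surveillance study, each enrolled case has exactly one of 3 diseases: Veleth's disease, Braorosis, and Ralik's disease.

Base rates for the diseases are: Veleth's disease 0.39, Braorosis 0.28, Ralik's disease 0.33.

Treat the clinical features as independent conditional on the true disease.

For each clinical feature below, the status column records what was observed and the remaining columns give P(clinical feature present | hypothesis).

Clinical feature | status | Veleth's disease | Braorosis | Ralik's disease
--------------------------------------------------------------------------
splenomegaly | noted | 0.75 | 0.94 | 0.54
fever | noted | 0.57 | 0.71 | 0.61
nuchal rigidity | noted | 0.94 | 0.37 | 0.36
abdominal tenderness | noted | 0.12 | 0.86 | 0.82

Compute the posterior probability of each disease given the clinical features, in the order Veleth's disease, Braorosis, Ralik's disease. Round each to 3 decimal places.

0.170, 0.539, 0.291

Multiply each prior by the joint likelihood of the clinical feature pattern:
  Veleth's disease: 0.39 × 0.75 × 0.57 × 0.94 × 0.12 = 0.018807
  Braorosis: 0.28 × 0.94 × 0.71 × 0.37 × 0.86 = 0.059463
  Ralik's disease: 0.33 × 0.54 × 0.61 × 0.36 × 0.82 = 0.032089
The unnormalized weights sum to 0.11036.
P(Veleth's disease | evidence) = 0.018807 / 0.11036 ≈ 0.170
P(Braorosis | evidence) = 0.059463 / 0.11036 ≈ 0.539
P(Ralik's disease | evidence) = 0.032089 / 0.11036 ≈ 0.291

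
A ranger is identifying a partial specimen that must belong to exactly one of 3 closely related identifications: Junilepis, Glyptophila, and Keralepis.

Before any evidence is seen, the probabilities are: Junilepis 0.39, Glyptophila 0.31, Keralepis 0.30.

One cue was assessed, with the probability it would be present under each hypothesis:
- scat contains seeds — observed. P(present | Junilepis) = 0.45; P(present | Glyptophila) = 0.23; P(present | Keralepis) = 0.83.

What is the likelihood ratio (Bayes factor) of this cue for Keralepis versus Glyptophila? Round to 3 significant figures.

3.61

The Bayes factor is the ratio of the two likelihoods.
  Keralepis: 0.83
  Glyptophila: 0.23
Bayes factor = 0.83 / 0.23 ≈ 3.61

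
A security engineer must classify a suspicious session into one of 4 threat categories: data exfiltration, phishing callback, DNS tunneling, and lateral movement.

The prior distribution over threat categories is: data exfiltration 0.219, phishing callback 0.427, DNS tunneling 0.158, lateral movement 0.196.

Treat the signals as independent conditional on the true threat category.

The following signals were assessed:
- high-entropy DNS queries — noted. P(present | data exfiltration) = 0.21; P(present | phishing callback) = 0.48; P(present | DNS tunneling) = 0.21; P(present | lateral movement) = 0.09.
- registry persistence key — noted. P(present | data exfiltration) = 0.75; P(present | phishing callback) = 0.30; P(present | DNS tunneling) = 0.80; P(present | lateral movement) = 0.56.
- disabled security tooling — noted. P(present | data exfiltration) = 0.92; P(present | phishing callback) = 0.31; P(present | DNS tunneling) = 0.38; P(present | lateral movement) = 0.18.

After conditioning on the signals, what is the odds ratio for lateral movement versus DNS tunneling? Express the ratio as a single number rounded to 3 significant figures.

0.176

The normalizing constant cancels in an odds ratio, so compute prior × likelihood for the two hypotheses only:
  lateral movement: 0.196 × 0.09 × 0.56 × 0.18 = 0.0017781
  DNS tunneling: 0.158 × 0.21 × 0.80 × 0.38 = 0.010087
Odds(lateral movement : DNS tunneling) = 0.0017781 / 0.010087 ≈ 0.176.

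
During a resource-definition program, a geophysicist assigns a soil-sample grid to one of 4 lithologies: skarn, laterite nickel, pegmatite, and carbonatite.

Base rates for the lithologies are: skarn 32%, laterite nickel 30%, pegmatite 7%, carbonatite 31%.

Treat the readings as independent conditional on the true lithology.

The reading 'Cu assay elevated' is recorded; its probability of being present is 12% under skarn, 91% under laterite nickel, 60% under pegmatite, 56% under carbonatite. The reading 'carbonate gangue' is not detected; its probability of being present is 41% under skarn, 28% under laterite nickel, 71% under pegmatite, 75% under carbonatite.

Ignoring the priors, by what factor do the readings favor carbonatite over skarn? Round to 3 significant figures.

1.98

Joint likelihood of the reading pattern under each hypothesis (using 1 − P(present | H) for each absent reading):
  carbonatite: 0.56 × (1 − 0.75) = 0.14
  skarn: 0.12 × (1 − 0.41) = 0.0708
Bayes factor = 0.14 / 0.0708 ≈ 1.98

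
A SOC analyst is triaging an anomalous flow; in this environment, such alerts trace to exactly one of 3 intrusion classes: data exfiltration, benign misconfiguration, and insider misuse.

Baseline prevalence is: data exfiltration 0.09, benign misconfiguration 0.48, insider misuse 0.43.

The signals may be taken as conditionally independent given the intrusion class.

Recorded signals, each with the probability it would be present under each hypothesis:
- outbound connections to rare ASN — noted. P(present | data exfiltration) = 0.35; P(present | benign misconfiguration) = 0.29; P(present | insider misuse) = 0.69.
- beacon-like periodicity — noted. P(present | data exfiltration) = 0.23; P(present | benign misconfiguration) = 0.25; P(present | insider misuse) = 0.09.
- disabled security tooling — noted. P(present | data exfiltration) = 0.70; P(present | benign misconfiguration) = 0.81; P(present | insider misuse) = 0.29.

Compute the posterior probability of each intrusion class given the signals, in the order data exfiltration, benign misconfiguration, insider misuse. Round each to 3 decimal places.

0.124, 0.687, 0.189

For each hypothesis, the unnormalized posterior weight is prior × product of the signal likelihoods:
  data exfiltration: 0.09 × 0.35 × 0.23 × 0.70 = 0.0050715
  benign misconfiguration: 0.48 × 0.29 × 0.25 × 0.81 = 0.028188
  insider misuse: 0.43 × 0.69 × 0.09 × 0.29 = 0.0077439
Normalizing constant Z = 0.0050715 + 0.028188 + 0.0077439 = 0.041003.
P(data exfiltration | evidence) = 0.0050715 / 0.041003 ≈ 0.124
P(benign misconfiguration | evidence) = 0.028188 / 0.041003 ≈ 0.687
P(insider misuse | evidence) = 0.0077439 / 0.041003 ≈ 0.189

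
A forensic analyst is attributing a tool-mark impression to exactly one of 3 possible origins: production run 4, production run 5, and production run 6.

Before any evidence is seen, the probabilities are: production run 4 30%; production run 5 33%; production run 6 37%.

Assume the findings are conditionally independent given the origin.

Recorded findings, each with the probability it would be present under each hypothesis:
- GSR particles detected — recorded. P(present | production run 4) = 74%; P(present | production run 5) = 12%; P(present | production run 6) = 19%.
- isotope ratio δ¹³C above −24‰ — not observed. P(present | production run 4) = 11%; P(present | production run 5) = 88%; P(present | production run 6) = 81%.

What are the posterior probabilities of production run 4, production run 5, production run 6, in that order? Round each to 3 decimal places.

For each hypothesis, the unnormalized posterior weight is prior × product of the finding likelihoods (using 1 − P(present | H) for each absent finding):
  production run 4: 0.30 × 0.74 × (1 − 0.11) = 0.19758
  production run 5: 0.33 × 0.12 × (1 − 0.88) = 0.004752
  production run 6: 0.37 × 0.19 × (1 − 0.81) = 0.013357
Marginal likelihood of the evidence = 0.21569.
P(production run 4 | evidence) = 0.19758 / 0.21569 ≈ 0.916
P(production run 5 | evidence) = 0.004752 / 0.21569 ≈ 0.022
P(production run 6 | evidence) = 0.013357 / 0.21569 ≈ 0.062

0.916, 0.022, 0.062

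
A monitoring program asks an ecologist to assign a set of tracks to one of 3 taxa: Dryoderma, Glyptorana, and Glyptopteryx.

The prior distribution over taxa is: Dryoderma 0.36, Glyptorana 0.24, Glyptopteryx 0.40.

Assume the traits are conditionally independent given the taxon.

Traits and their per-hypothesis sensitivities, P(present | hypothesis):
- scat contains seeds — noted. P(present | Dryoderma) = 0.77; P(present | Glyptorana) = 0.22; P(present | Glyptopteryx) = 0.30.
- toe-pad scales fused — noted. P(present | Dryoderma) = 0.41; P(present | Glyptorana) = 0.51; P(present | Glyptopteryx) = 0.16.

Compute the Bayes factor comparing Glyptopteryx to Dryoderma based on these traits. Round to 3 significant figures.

Take the product of per-trait likelihoods under each hypothesis, then divide.
  Glyptopteryx: 0.30 × 0.16 = 0.048
  Dryoderma: 0.77 × 0.41 = 0.3157
Bayes factor = 0.048 / 0.3157 ≈ 0.152

0.152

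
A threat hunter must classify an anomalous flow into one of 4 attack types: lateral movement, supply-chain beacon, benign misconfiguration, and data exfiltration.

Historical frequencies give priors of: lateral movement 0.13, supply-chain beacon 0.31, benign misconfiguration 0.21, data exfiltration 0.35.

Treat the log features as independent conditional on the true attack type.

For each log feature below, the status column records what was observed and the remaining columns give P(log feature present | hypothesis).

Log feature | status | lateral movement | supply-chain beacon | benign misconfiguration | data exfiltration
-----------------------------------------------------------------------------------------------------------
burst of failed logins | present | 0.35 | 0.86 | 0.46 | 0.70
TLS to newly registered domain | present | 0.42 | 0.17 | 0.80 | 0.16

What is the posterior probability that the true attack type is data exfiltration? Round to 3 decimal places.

0.217

For each hypothesis, the unnormalized posterior weight is prior × product of the log feature likelihoods:
  lateral movement: 0.13 × 0.35 × 0.42 = 0.01911
  supply-chain beacon: 0.31 × 0.86 × 0.17 = 0.045322
  benign misconfiguration: 0.21 × 0.46 × 0.80 = 0.07728
  data exfiltration: 0.35 × 0.70 × 0.16 = 0.0392
Normalizing constant Z = 0.01911 + 0.045322 + 0.07728 + 0.0392 = 0.18091.
P(data exfiltration | evidence) = 0.0392 / 0.18091 ≈ 0.217.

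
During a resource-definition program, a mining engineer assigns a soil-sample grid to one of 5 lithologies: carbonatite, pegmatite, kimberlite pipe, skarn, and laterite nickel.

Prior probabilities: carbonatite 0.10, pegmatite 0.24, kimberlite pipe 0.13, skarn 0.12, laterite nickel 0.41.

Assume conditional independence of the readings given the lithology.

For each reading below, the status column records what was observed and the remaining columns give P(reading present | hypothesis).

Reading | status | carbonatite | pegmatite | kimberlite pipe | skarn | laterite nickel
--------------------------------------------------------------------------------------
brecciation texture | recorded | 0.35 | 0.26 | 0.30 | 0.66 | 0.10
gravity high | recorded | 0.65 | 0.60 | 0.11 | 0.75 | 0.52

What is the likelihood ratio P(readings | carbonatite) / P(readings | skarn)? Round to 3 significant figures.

0.460

The Bayes factor is the ratio of the joint likelihoods of the reading pattern under the two hypotheses.
  carbonatite: 0.35 × 0.65 = 0.2275
  skarn: 0.66 × 0.75 = 0.495
Bayes factor = 0.2275 / 0.495 ≈ 0.460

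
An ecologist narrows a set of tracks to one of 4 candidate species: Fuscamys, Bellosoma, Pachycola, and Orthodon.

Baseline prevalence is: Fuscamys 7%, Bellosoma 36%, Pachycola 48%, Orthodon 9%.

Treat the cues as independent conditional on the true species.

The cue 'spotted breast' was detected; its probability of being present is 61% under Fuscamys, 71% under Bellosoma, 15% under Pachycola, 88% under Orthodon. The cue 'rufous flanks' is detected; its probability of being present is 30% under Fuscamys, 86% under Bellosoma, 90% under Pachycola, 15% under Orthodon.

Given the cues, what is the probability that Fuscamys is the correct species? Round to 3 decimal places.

By Bayes' rule with conditional independence, the unnormalized weight for each hypothesis is prior × ∏ likelihoods:
  Fuscamys: 0.07 × 0.61 × 0.30 = 0.01281
  Bellosoma: 0.36 × 0.71 × 0.86 = 0.21982
  Pachycola: 0.48 × 0.15 × 0.90 = 0.0648
  Orthodon: 0.09 × 0.88 × 0.15 = 0.01188
The unnormalized weights sum to 0.30931.
P(Fuscamys | evidence) = 0.01281 / 0.30931 ≈ 0.041.

0.041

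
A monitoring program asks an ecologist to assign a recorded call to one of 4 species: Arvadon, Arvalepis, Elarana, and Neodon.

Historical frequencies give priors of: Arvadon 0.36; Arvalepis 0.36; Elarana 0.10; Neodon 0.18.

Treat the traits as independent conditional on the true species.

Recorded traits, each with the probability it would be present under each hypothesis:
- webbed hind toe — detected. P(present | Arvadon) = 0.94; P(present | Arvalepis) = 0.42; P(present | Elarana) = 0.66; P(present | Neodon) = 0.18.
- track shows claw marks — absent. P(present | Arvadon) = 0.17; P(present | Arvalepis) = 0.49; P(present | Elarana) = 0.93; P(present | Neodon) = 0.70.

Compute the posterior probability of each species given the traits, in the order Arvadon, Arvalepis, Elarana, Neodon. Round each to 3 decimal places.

For each hypothesis, the unnormalized posterior weight is prior × product of the trait likelihoods (using 1 − P(present | H) for each absent trait):
  Arvadon: 0.36 × 0.94 × (1 − 0.17) = 0.28087
  Arvalepis: 0.36 × 0.42 × (1 − 0.49) = 0.077112
  Elarana: 0.10 × 0.66 × (1 − 0.93) = 0.00462
  Neodon: 0.18 × 0.18 × (1 − 0.70) = 0.00972
The unnormalized weights sum to 0.37232.
P(Arvadon | evidence) = 0.28087 / 0.37232 ≈ 0.754
P(Arvalepis | evidence) = 0.077112 / 0.37232 ≈ 0.207
P(Elarana | evidence) = 0.00462 / 0.37232 ≈ 0.012
P(Neodon | evidence) = 0.00972 / 0.37232 ≈ 0.026

0.754, 0.207, 0.012, 0.026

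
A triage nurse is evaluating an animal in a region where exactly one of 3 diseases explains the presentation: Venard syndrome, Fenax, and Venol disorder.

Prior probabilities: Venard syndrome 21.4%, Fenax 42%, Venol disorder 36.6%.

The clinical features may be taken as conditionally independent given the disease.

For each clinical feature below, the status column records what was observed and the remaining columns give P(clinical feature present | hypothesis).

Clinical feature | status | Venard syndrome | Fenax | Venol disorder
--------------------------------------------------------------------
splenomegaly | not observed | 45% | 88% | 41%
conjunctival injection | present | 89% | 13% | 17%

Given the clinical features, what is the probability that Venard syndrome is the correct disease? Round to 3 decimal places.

0.708

Multiply each prior by the joint likelihood of the clinical feature pattern (using 1 − P(present | H) for each absent clinical feature):
  Venard syndrome: 0.214 × (1 − 0.45) × 0.89 = 0.10475
  Fenax: 0.420 × (1 − 0.88) × 0.13 = 0.006552
  Venol disorder: 0.366 × (1 − 0.41) × 0.17 = 0.03671
Marginal likelihood of the evidence = 0.14801.
P(Venard syndrome | evidence) = 0.10475 / 0.14801 ≈ 0.708.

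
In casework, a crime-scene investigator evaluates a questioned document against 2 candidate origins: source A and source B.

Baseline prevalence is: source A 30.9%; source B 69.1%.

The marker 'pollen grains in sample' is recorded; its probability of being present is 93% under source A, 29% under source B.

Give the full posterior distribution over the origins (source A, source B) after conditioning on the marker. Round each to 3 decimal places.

0.589, 0.411

By Bayes' rule, the unnormalized weight for each hypothesis is prior × likelihood:
  source A: 0.309 × 0.93 = 0.28737
  source B: 0.691 × 0.29 = 0.20039
Normalizing constant Z = 0.28737 + 0.20039 = 0.48776.
P(source A | evidence) = 0.28737 / 0.48776 ≈ 0.589
P(source B | evidence) = 0.20039 / 0.48776 ≈ 0.411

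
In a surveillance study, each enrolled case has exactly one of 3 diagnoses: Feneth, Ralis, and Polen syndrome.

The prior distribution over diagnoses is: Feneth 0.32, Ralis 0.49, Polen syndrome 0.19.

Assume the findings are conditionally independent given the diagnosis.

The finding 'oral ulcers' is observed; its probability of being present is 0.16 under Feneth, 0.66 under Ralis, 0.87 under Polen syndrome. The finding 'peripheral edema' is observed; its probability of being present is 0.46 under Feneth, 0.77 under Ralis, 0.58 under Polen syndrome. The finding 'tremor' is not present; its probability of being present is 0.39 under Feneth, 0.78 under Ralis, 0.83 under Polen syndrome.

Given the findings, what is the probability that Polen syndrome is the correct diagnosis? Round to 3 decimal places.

Multiply each prior by the joint likelihood of the evidence pattern (using 1 − P(present | H) for each absent finding):
  Feneth: 0.32 × 0.16 × 0.46 × (1 − 0.39) = 0.014367
  Ralis: 0.49 × 0.66 × 0.77 × (1 − 0.78) = 0.054784
  Polen syndrome: 0.19 × 0.87 × 0.58 × (1 − 0.83) = 0.016299
The unnormalized weights sum to 0.085449.
P(Polen syndrome | evidence) = 0.016299 / 0.085449 ≈ 0.191.

0.191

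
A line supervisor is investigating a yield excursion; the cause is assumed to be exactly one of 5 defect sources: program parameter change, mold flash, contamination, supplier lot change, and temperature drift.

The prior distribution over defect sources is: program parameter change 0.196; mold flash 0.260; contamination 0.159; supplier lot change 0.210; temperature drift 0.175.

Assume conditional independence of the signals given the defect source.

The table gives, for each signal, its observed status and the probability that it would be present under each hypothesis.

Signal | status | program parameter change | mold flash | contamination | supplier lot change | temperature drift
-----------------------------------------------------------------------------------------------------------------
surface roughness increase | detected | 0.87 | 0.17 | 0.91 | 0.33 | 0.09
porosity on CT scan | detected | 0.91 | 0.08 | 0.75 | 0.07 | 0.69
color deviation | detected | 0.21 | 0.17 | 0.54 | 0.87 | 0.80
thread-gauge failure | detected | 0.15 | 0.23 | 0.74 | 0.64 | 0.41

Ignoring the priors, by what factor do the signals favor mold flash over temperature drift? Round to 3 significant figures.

0.0261

Take the product of per-signal likelihoods under each hypothesis, then divide.
  mold flash: 0.17 × 0.08 × 0.17 × 0.23 = 0.00053176
  temperature drift: 0.09 × 0.69 × 0.80 × 0.41 = 0.020369
Bayes factor = 0.00053176 / 0.020369 ≈ 0.0261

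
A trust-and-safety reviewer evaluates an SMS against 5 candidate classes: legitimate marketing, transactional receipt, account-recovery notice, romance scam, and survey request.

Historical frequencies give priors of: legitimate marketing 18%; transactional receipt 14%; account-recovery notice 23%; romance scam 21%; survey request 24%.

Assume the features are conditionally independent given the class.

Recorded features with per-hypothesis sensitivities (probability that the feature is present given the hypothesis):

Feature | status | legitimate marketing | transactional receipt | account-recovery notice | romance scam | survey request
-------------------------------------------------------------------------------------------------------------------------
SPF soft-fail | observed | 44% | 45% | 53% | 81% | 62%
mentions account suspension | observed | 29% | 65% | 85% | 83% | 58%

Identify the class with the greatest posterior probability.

romance scam

By Bayes' rule with conditional independence, the unnormalized weight for each hypothesis is prior × ∏ likelihoods:
  legitimate marketing: 0.18 × 0.44 × 0.29 = 0.022968
  transactional receipt: 0.14 × 0.45 × 0.65 = 0.04095
  account-recovery notice: 0.23 × 0.53 × 0.85 = 0.10361
  romance scam: 0.21 × 0.81 × 0.83 = 0.14118
  survey request: 0.24 × 0.62 × 0.58 = 0.086304
Normalizing constant Z = 0.022968 + 0.04095 + 0.10361 + 0.14118 + 0.086304 = 0.39502.
P(legitimate marketing | evidence) ≈ 0.022968 / 0.39502 ≈ 0.058
P(transactional receipt | evidence) ≈ 0.04095 / 0.39502 ≈ 0.104
P(account-recovery notice | evidence) ≈ 0.10361 / 0.39502 ≈ 0.262
P(romance scam | evidence) ≈ 0.14118 / 0.39502 ≈ 0.357
P(survey request | evidence) ≈ 0.086304 / 0.39502 ≈ 0.218
The largest is 0.357, so romance scam is most probable.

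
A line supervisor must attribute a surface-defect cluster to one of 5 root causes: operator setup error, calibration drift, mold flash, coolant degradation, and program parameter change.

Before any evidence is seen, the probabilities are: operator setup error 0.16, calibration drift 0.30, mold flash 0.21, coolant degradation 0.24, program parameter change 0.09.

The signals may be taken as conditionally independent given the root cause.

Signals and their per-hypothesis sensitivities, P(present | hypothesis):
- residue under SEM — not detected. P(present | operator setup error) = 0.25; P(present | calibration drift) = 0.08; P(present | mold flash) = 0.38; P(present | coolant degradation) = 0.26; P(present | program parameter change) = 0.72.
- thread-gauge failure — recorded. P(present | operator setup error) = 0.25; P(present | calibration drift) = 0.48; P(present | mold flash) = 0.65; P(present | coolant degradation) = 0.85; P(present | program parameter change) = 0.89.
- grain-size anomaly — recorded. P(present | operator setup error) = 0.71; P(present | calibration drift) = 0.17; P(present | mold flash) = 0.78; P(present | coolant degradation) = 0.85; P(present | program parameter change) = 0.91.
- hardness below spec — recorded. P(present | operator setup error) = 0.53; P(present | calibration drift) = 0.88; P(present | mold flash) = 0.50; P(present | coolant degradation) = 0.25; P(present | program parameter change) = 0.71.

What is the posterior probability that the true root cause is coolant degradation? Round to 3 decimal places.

0.290

By Bayes' rule with conditional independence, the unnormalized weight for each hypothesis is prior × ∏ likelihoods (using 1 − P(present | H) for each absent signal):
  operator setup error: 0.16 × (1 − 0.25) × 0.25 × 0.71 × 0.53 = 0.011289
  calibration drift: 0.30 × (1 − 0.08) × 0.48 × 0.17 × 0.88 = 0.019819
  mold flash: 0.21 × (1 − 0.38) × 0.65 × 0.78 × 0.50 = 0.033006
  coolant degradation: 0.24 × (1 − 0.26) × 0.85 × 0.85 × 0.25 = 0.032079
  program parameter change: 0.09 × (1 − 0.72) × 0.89 × 0.91 × 0.71 = 0.014491
The unnormalized weights sum to 0.11068.
P(coolant degradation | evidence) = 0.032079 / 0.11068 ≈ 0.290.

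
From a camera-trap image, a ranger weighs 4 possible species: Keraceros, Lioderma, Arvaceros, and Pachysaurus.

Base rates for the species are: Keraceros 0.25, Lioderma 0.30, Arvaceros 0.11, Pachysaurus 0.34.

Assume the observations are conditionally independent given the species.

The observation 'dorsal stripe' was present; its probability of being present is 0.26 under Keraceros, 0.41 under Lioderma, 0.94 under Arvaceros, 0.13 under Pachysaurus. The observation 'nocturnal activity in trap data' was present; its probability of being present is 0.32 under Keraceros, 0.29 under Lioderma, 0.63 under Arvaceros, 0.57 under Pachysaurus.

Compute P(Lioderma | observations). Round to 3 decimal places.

For each hypothesis, the unnormalized posterior weight is prior × product of the observation likelihoods:
  Keraceros: 0.25 × 0.26 × 0.32 = 0.0208
  Lioderma: 0.30 × 0.41 × 0.29 = 0.03567
  Arvaceros: 0.11 × 0.94 × 0.63 = 0.065142
  Pachysaurus: 0.34 × 0.13 × 0.57 = 0.025194
The unnormalized weights sum to 0.14681.
P(Lioderma | evidence) = 0.03567 / 0.14681 ≈ 0.243.

0.243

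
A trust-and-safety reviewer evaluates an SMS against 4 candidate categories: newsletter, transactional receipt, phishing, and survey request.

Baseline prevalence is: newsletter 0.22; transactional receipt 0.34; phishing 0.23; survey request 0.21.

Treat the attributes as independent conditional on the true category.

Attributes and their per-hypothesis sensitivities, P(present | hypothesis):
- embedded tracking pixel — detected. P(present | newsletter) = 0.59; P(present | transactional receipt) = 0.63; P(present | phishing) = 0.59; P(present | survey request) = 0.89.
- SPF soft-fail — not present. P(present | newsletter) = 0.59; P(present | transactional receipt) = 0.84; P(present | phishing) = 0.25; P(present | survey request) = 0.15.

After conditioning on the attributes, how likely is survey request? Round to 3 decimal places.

0.456

For each hypothesis, the unnormalized posterior weight is prior × product of the attribute likelihoods (using 1 − P(present | H) for each absent attribute):
  newsletter: 0.22 × 0.59 × (1 − 0.59) = 0.053218
  transactional receipt: 0.34 × 0.63 × (1 − 0.84) = 0.034272
  phishing: 0.23 × 0.59 × (1 − 0.25) = 0.10177
  survey request: 0.21 × 0.89 × (1 − 0.15) = 0.15886
The unnormalized weights sum to 0.34813.
P(survey request | evidence) = 0.15886 / 0.34813 ≈ 0.456.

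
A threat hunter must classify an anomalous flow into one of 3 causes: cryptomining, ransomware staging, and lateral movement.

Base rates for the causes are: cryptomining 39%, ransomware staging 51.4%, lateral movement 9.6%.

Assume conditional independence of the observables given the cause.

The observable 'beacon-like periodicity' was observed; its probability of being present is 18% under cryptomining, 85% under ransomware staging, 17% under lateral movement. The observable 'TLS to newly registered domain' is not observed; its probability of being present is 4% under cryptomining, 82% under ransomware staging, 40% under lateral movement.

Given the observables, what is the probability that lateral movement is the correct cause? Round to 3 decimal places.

0.063

For each hypothesis, the unnormalized posterior weight is prior × product of the observable likelihoods (using 1 − P(present | H) for each absent observable):
  cryptomining: 0.390 × 0.18 × (1 − 0.04) = 0.067392
  ransomware staging: 0.514 × 0.85 × (1 − 0.82) = 0.078642
  lateral movement: 0.096 × 0.17 × (1 − 0.40) = 0.009792
Marginal likelihood of the evidence = 0.15583.
P(lateral movement | evidence) = 0.009792 / 0.15583 ≈ 0.063.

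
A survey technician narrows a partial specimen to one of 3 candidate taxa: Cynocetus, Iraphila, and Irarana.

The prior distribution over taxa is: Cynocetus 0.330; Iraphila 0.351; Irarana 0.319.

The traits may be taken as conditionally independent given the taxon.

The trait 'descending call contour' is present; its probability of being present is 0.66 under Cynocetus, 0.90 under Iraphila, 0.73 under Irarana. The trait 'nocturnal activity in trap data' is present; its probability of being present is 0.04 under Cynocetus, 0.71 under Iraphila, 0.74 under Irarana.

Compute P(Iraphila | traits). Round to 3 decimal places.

By Bayes' rule with conditional independence, the unnormalized weight for each hypothesis is prior × ∏ likelihoods:
  Cynocetus: 0.330 × 0.66 × 0.04 = 0.008712
  Iraphila: 0.351 × 0.90 × 0.71 = 0.22429
  Irarana: 0.319 × 0.73 × 0.74 = 0.17232
The unnormalized weights sum to 0.40532.
P(Iraphila | evidence) = 0.22429 / 0.40532 ≈ 0.553.

0.553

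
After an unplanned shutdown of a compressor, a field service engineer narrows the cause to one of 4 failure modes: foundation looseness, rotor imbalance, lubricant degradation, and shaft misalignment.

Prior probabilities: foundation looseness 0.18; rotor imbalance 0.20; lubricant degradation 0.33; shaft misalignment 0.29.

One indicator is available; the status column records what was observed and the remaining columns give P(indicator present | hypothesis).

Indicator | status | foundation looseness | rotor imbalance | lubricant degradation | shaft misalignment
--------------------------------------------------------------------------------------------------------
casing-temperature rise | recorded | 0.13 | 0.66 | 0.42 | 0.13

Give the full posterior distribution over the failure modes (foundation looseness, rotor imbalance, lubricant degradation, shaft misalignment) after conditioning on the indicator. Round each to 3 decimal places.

For each hypothesis, the unnormalized posterior weight is prior × likelihood:
  foundation looseness: 0.18 × 0.13 = 0.0234
  rotor imbalance: 0.20 × 0.66 = 0.132
  lubricant degradation: 0.33 × 0.42 = 0.1386
  shaft misalignment: 0.29 × 0.13 = 0.0377
Normalizing constant Z = 0.0234 + 0.132 + 0.1386 + 0.0377 = 0.3317.
P(foundation looseness | evidence) = 0.0234 / 0.3317 ≈ 0.071
P(rotor imbalance | evidence) = 0.132 / 0.3317 ≈ 0.398
P(lubricant degradation | evidence) = 0.1386 / 0.3317 ≈ 0.418
P(shaft misalignment | evidence) = 0.0377 / 0.3317 ≈ 0.114

0.071, 0.398, 0.418, 0.114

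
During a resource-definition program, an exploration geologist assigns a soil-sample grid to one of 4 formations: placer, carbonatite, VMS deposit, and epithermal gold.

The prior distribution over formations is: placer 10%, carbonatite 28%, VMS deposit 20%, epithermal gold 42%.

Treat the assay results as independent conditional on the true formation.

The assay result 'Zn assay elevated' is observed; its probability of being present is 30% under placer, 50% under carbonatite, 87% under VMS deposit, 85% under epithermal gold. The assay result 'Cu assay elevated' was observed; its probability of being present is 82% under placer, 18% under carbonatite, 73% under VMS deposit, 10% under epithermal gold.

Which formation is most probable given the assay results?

By Bayes' rule with conditional independence, the unnormalized weight for each hypothesis is prior × ∏ likelihoods:
  placer: 0.10 × 0.30 × 0.82 = 0.0246
  carbonatite: 0.28 × 0.50 × 0.18 = 0.0252
  VMS deposit: 0.20 × 0.87 × 0.73 = 0.12702
  epithermal gold: 0.42 × 0.85 × 0.10 = 0.0357
Marginal likelihood of the evidence = 0.21252.
P(placer | evidence) ≈ 0.0246 / 0.21252 ≈ 0.116
P(carbonatite | evidence) ≈ 0.0252 / 0.21252 ≈ 0.119
P(VMS deposit | evidence) ≈ 0.12702 / 0.21252 ≈ 0.598
P(epithermal gold | evidence) ≈ 0.0357 / 0.21252 ≈ 0.168
The largest is 0.598, so VMS deposit is most probable.

VMS deposit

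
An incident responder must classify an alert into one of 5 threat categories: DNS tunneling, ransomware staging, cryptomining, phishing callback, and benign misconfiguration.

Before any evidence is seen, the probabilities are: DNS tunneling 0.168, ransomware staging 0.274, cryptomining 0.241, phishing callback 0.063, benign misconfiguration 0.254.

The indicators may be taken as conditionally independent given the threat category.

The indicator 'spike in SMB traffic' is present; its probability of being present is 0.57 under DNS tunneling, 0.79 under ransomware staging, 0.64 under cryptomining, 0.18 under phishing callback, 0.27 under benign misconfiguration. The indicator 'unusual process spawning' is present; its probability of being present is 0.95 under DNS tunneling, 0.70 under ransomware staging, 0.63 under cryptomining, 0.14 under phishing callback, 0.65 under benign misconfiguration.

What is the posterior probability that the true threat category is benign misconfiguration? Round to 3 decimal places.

For each hypothesis, the unnormalized posterior weight is prior × product of the indicator likelihoods:
  DNS tunneling: 0.168 × 0.57 × 0.95 = 0.090972
  ransomware staging: 0.274 × 0.79 × 0.70 = 0.15152
  cryptomining: 0.241 × 0.64 × 0.63 = 0.097171
  phishing callback: 0.063 × 0.18 × 0.14 = 0.0015876
  benign misconfiguration: 0.254 × 0.27 × 0.65 = 0.044577
Marginal likelihood of the evidence = 0.38583.
P(benign misconfiguration | evidence) = 0.044577 / 0.38583 ≈ 0.116.

0.116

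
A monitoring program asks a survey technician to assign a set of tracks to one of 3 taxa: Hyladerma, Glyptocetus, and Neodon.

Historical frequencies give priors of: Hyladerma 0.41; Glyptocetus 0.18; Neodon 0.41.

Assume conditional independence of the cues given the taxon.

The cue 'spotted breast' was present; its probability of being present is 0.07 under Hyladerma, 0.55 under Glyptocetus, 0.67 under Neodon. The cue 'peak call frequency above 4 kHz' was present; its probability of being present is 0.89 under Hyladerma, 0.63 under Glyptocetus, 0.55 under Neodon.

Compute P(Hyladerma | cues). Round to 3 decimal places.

Multiply each prior by the joint likelihood of the cue pattern:
  Hyladerma: 0.41 × 0.07 × 0.89 = 0.025543
  Glyptocetus: 0.18 × 0.55 × 0.63 = 0.06237
  Neodon: 0.41 × 0.67 × 0.55 = 0.15109
Marginal likelihood of the evidence = 0.239.
P(Hyladerma | evidence) = 0.025543 / 0.239 ≈ 0.107.

0.107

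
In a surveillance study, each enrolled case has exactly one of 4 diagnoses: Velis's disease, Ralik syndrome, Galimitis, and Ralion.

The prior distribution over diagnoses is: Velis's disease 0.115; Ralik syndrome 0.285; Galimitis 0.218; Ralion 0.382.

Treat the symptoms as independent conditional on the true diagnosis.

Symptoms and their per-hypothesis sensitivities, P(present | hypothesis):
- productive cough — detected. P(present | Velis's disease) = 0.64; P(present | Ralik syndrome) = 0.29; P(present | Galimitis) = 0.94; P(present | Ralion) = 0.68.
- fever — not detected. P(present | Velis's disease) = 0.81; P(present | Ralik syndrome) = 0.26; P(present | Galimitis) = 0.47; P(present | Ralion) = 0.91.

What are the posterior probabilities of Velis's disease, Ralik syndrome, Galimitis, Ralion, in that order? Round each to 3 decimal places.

By Bayes' rule with conditional independence, the unnormalized weight for each hypothesis is prior × ∏ likelihoods (using 1 − P(present | H) for each absent symptom):
  Velis's disease: 0.115 × 0.64 × (1 − 0.81) = 0.013984
  Ralik syndrome: 0.285 × 0.29 × (1 − 0.26) = 0.061161
  Galimitis: 0.218 × 0.94 × (1 − 0.47) = 0.10861
  Ralion: 0.382 × 0.68 × (1 − 0.91) = 0.023378
Normalizing constant Z = 0.013984 + 0.061161 + 0.10861 + 0.023378 = 0.20713.
P(Velis's disease | evidence) = 0.013984 / 0.20713 ≈ 0.068
P(Ralik syndrome | evidence) = 0.061161 / 0.20713 ≈ 0.295
P(Galimitis | evidence) = 0.10861 / 0.20713 ≈ 0.524
P(Ralion | evidence) = 0.023378 / 0.20713 ≈ 0.113

0.068, 0.295, 0.524, 0.113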